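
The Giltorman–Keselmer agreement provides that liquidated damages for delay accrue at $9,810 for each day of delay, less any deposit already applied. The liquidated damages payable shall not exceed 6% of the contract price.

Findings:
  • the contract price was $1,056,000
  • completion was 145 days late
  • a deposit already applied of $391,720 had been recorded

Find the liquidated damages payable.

$63,360

Per-day damages: 145 × $9,810 = $1,422,450
Less deposit already applied: $1,422,450 − $391,720 = $1,030,730
Cap: 6% of $1,056,000 = $63,360
Cap at $63,360: $1,030,730 exceeds the cap → $63,360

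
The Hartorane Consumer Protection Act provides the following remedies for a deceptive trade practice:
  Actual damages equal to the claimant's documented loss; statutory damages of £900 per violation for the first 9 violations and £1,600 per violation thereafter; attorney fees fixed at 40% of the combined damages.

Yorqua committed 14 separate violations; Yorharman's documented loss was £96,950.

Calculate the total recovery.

First 9 violations: 9 × £900 = £8,100
Remaining violations: (14 − 9) × £1,600 = £8,000
Statutory damages: £8,100 + £8,000 = £16,100
Combined damages: £96,950 + £16,100 = £113,050
Attorney fees: 40% of £113,050 = £45,220
Total recovery: £113,050 + £45,220 = £158,270

£158,270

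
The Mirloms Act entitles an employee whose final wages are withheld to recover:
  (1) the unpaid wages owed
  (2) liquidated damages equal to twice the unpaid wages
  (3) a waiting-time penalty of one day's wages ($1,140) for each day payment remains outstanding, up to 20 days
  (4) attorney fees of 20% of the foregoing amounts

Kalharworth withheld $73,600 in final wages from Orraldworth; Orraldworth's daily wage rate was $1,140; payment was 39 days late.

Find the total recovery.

Doubled: 2 × $73,600 = $147,200
Penalty days: min(39, 20) = 20
Waiting-time penalty: 20 × $1,140 = $22,800
Subtotal: $73,600 + $147,200 + $22,800 = $243,600
Attorney fees: 20% of $243,600 = $48,720
Total award: $243,600 + $48,720 = $292,320

$292,320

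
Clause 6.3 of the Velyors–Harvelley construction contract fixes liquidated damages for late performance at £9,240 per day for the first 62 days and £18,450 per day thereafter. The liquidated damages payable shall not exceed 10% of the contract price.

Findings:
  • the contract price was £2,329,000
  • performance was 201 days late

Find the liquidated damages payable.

First 62 days: 62 × £9,240 = £572,880
Remaining days: (201 − 62) × £18,450 = £2,564,550
Accrued per-day damages: £572,880 + £2,564,550 = £3,137,430
Cap: 10% of £2,329,000 = £232,900
Cap at £232,900: £3,137,430 exceeds the cap → £232,900

£232,900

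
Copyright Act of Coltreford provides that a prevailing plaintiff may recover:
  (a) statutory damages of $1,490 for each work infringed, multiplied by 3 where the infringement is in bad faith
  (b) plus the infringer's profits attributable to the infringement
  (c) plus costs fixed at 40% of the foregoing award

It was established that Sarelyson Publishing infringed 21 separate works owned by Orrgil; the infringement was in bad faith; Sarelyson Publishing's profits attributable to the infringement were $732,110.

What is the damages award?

$1,156,372

Statutory damages: 21 × $1,490 = $31,290
Trebled: 3 × $31,290 = $93,870
Combined award: $93,870 + $732,110 = $825,980
Costs: 40% of $825,980 = $330,392
Award plus costs: $825,980 + $330,392 = $1,156,372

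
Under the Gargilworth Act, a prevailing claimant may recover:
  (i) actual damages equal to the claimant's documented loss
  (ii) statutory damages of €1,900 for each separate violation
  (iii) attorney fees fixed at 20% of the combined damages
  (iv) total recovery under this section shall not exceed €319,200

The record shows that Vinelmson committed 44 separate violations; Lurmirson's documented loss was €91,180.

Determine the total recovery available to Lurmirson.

€209,736

Statutory damages: 44 × €1,900 = €83,600
Combined damages: €91,180 + €83,600 = €174,780
Attorney fees: 20% of €174,780 = €34,956
Total before cap: €174,780 + €34,956 = €209,736
Cap at €319,200: €209,736 is within the cap, no reduction.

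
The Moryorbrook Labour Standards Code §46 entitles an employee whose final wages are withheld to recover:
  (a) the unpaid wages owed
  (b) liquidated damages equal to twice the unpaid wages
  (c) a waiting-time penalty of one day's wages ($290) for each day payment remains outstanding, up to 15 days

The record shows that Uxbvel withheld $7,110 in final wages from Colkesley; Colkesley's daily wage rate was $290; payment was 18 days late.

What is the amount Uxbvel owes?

$25,680

Doubled: 2 × $7,110 = $14,220
Penalty days: min(18, 15) = 15
Waiting-time penalty: 15 × $290 = $4,350
Total award: $7,110 + $14,220 + $4,350 = $25,680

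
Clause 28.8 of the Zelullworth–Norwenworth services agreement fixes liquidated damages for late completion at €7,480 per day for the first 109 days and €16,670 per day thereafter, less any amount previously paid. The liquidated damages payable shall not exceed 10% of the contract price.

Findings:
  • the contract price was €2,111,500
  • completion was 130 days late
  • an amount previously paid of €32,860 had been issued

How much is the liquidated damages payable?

First 109 days: 109 × €7,480 = €815,320
Remaining days: (130 − 109) × €16,670 = €350,070
Accrued per-day damages: €815,320 + €350,070 = €1,165,390
Less amount previously paid: €1,165,390 − €32,860 = €1,132,530
Cap: 10% of €2,111,500 = €211,150
Cap at €211,150: €1,132,530 exceeds the cap → €211,150

€211,150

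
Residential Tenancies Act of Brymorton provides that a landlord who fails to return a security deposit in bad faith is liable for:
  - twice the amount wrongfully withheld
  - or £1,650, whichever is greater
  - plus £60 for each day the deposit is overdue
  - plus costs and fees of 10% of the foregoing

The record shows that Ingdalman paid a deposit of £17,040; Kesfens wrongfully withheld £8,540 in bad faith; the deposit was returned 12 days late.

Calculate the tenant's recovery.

Doubled: 2 × £8,540 = £17,080
Minimum £1,650: £17,080 meets the minimum, no increase.
Late-return penalty: 12 × £60 = £720
Damages plus late penalty: £17,080 + £720 = £17,800
Costs and fees: 10% of £17,800 = £1,780
Total recovery: £17,800 + £1,780 = £19,580

Recovery: £19,580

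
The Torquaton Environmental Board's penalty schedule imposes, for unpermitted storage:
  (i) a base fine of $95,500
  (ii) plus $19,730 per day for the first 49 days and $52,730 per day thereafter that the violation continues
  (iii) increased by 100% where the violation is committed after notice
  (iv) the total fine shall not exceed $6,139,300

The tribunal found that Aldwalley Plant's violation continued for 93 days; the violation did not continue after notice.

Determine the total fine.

First 49 days: 49 × $19,730 = $966,770
Remaining days: (93 − 49) × $52,730 = $2,320,120
Per-day component: $966,770 + $2,320,120 = $3,286,890
Base plus per-day: $95,500 + $3,286,890 = $3,382,390
The violation did not continue after notice: no 100% increase.
Cap at $6,139,300: $3,382,390 is within the cap, no reduction.

$3,382,390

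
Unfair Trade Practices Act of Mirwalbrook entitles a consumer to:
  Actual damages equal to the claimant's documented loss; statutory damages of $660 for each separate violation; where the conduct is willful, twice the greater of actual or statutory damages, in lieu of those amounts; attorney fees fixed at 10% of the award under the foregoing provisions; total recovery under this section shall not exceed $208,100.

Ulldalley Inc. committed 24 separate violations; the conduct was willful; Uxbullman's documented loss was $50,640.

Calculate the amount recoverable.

Statutory damages: 24 × $660 = $15,840
Greater of actual damages ($50,640) or statutory damages ($15,840): $50,640
Doubled: 2 × $50,640 = $101,280
Attorney fees: 10% of $101,280 = $10,128
Total before cap: $101,280 + $10,128 = $111,408
Cap at $208,100: $111,408 is within the cap, no reduction.

$111,408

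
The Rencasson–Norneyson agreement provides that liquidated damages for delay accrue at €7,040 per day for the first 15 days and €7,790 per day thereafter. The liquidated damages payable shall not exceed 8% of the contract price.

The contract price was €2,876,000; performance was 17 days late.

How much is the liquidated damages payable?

First 15 days: 15 × €7,040 = €105,600
Remaining days: (17 − 15) × €7,790 = €15,580
Accrued per-day damages: €105,600 + €15,580 = €121,180
Cap: 8% of €2,876,000 = €230,080
Cap at €230,080: €121,180 is within the cap, no reduction.

Liquidated damages: €121,180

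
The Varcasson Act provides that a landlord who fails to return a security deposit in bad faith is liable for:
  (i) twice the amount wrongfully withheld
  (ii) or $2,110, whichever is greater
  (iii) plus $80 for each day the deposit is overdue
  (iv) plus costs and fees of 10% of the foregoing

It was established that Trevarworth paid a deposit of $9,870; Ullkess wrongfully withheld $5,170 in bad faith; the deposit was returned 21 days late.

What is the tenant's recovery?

Doubled: 2 × $5,170 = $10,340
Minimum $2,110: $10,340 meets the minimum, no increase.
Late-return penalty: 21 × $80 = $1,680
Damages plus late penalty: $10,340 + $1,680 = $12,020
Costs and fees: 10% of $12,020 = $1,202
Total recovery: $12,020 + $1,202 = $13,222

Recovery: $13,222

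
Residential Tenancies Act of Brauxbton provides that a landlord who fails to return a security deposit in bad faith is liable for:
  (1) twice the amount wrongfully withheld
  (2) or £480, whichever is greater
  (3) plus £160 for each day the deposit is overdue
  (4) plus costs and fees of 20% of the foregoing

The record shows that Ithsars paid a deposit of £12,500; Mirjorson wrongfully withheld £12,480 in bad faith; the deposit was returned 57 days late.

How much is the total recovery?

Doubled: 2 × £12,480 = £24,960
Minimum £480: £24,960 meets the minimum, no increase.
Late-return penalty: 57 × £160 = £9,120
Damages plus late penalty: £24,960 + £9,120 = £34,080
Costs and fees: 20% of £34,080 = £6,816
Total recovery: £34,080 + £6,816 = £40,896

£40,896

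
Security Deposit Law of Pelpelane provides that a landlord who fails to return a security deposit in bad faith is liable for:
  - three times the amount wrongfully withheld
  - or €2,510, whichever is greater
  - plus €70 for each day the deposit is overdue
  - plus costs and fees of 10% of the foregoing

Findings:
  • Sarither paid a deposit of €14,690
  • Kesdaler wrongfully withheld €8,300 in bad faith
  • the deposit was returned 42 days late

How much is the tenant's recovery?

€30,624

Trebled: 3 × €8,300 = €24,900
Minimum €2,510: €24,900 meets the minimum, no increase.
Late-return penalty: 42 × €70 = €2,940
Damages plus late penalty: €24,900 + €2,940 = €27,840
Costs and fees: 10% of €27,840 = €2,784
Total recovery: €27,840 + €2,784 = €30,624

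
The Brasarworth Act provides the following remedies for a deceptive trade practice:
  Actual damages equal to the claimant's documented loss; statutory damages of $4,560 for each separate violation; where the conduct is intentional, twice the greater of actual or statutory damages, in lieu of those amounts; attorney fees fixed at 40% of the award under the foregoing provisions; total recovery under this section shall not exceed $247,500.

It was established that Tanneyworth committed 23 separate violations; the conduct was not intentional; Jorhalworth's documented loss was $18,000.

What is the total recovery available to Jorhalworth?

$172,032

Statutory damages: 23 × $4,560 = $104,880
Conduct not intentional: the in-lieu enhancement does not apply.
Actual plus statutory damages: $18,000 + $104,880 = $122,880
Attorney fees: 40% of $122,880 = $49,152
Total before cap: $122,880 + $49,152 = $172,032
Cap at $247,500: $172,032 is within the cap, no reduction.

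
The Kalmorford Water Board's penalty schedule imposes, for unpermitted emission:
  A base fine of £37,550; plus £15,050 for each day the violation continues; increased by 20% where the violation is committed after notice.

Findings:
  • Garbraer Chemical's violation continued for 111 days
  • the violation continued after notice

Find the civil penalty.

Per-day component: 111 × £15,050 = £1,670,550
Base plus per-day: £37,550 + £1,670,550 = £1,708,100
Enhancement: 20% of £1,708,100 = £341,620
Enhanced fine: £1,708,100 + £341,620 = £2,049,720

£2,049,720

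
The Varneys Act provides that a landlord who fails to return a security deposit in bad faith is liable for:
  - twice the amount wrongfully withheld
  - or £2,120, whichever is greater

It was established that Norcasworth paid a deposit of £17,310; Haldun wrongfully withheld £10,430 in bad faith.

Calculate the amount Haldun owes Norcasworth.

Doubled: 2 × £10,430 = £20,860
Minimum £2,120: £20,860 meets the minimum, no increase.

£20,860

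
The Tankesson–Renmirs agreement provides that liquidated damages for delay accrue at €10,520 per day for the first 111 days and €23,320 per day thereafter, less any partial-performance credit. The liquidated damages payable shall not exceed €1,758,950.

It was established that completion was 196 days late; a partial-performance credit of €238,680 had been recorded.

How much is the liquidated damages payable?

First 111 days: 111 × €10,520 = €1,167,720
Remaining days: (196 − 111) × €23,320 = €1,982,200
Accrued per-day damages: €1,167,720 + €1,982,200 = €3,149,920
Less partial-performance credit: €3,149,920 − €238,680 = €2,911,240
Cap at €1,758,950: €2,911,240 exceeds the cap → €1,758,950

Liquidated damages: €1,758,950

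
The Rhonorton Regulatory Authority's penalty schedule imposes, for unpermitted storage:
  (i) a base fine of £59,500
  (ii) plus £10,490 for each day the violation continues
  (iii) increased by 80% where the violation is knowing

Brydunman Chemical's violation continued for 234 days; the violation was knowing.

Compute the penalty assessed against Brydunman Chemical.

Per-day component: 234 × £10,490 = £2,454,660
Base plus per-day: £59,500 + £2,454,660 = £2,514,160
Enhancement: 80% of £2,514,160 = £2,011,328
Enhanced fine: £2,514,160 + £2,011,328 = £4,525,488

£4,525,488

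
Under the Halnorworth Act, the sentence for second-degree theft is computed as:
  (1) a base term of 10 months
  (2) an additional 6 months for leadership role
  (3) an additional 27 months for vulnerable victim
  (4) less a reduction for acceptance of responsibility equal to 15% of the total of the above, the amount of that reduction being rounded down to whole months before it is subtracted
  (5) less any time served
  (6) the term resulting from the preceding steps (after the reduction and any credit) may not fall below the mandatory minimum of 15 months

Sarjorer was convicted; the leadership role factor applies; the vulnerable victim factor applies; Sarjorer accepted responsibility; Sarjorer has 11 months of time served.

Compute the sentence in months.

Leadership role enhancement: +6 months
Vulnerable victim enhancement: +27 months
Adjusted term: 10 months + 6 months + 27 months = 43 months
Acceptance of responsibility reduction: 15% of 43 months = 6 months (rounded down)
After reduction: 43 − 6 = 37 months
Less time served: 37 months − 11 months = 26 months
Minimum 15 months: 26 months meets the minimum, no increase.

26 months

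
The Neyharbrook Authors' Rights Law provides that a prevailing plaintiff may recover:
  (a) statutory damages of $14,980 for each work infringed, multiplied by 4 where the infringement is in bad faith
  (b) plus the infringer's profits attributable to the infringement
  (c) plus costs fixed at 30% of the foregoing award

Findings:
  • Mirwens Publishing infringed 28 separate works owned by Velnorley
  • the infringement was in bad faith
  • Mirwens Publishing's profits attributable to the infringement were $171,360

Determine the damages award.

Statutory damages: 28 × $14,980 = $419,440
Multiplied by 4: 4 × $419,440 = $1,677,760
Combined award: $1,677,760 + $171,360 = $1,849,120
Costs: 30% of $1,849,120 = $554,736
Award plus costs: $1,849,120 + $554,736 = $2,403,856

$2,403,856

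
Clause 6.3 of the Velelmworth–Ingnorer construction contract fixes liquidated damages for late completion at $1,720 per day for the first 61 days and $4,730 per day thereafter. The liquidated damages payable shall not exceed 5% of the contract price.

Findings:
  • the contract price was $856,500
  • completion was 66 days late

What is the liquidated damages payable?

$42,825

First 61 days: 61 × $1,720 = $104,920
Remaining days: (66 − 61) × $4,730 = $23,650
Accrued per-day damages: $104,920 + $23,650 = $128,570
Cap: 5% of $856,500 = $42,825
Cap at $42,825: $128,570 exceeds the cap → $42,825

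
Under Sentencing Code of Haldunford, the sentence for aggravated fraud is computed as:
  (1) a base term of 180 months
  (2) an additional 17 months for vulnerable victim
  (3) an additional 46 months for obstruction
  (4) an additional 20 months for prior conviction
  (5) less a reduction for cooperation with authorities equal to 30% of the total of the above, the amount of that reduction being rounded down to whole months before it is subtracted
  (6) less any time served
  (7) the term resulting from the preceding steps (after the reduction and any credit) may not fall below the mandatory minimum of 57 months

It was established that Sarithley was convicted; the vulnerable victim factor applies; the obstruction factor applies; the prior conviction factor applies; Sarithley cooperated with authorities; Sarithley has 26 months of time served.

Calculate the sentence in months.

159 months

Vulnerable victim enhancement: +17 months
Obstruction enhancement: +46 months
Prior conviction enhancement: +20 months
Adjusted term: 180 months + 17 months + 46 months + 20 months = 263 months
Cooperation with authorities reduction: 30% of 263 months = 78 months (rounded down)
After reduction: 263 − 78 = 185 months
Less time served: 185 months − 26 months = 159 months
Minimum 57 months: 159 months meets the minimum, no increase.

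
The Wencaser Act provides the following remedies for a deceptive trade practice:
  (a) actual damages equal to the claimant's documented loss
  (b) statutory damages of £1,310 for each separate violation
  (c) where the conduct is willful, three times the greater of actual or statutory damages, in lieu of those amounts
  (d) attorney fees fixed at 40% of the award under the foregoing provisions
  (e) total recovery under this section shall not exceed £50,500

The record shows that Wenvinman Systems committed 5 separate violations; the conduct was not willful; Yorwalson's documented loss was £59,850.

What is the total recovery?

£50,500

Statutory damages: 5 × £1,310 = £6,550
Conduct not willful: the in-lieu enhancement does not apply.
Actual plus statutory damages: £59,850 + £6,550 = £66,400
Attorney fees: 40% of £66,400 = £26,560
Total before cap: £66,400 + £26,560 = £92,960
Cap at £50,500: £92,960 exceeds the cap → £50,500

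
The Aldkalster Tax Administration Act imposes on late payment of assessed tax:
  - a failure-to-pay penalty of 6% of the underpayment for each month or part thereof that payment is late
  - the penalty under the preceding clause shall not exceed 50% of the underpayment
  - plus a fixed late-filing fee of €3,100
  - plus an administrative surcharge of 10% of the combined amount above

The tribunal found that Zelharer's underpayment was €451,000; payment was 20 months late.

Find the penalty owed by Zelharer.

Accrued rate: 6% × 20 = 120%, capped at 50% → 50%
Failure-to-pay penalty: 50% of €451,000 = €225,500
Penalty before surcharge: €225,500 + €3,100 = €228,600
Administrative surcharge: 10% of €228,600 = €22,860
Total penalty: €228,600 + €22,860 = €251,460

Penalty: €251,460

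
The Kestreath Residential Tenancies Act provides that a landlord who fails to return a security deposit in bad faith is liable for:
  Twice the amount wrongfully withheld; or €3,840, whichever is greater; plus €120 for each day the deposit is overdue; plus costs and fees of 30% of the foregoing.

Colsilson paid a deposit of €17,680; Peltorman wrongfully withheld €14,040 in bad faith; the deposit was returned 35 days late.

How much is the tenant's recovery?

Doubled: 2 × €14,040 = €28,080
Minimum €3,840: €28,080 meets the minimum, no increase.
Late-return penalty: 35 × €120 = €4,200
Damages plus late penalty: €28,080 + €4,200 = €32,280
Costs and fees: 30% of €32,280 = €9,684
Total recovery: €32,280 + €9,684 = €41,964

€41,964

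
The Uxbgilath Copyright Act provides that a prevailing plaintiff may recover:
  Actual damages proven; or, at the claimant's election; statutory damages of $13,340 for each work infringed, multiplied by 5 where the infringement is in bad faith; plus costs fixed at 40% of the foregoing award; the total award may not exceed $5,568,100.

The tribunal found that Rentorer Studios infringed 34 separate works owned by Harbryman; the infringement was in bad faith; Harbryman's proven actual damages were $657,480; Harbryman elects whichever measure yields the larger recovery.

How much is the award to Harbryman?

Statutory damages: 34 × $13,340 = $453,560
Multiplied by 5: 5 × $453,560 = $2,267,800
Greater of actual damages ($657,480) or enhanced statutory damages ($2,267,800): $2,267,800
Costs: 40% of $2,267,800 = $907,120
Award plus costs: $2,267,800 + $907,120 = $3,174,920
Cap at $5,568,100: $3,174,920 is within the cap, no reduction.

$3,174,920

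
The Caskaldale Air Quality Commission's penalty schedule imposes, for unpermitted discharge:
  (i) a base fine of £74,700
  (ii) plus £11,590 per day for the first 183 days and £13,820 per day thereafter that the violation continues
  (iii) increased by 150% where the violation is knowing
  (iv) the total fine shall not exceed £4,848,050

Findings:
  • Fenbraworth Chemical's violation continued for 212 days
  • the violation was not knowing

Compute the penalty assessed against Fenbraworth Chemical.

First 183 days: 183 × £11,590 = £2,120,970
Remaining days: (212 − 183) × £13,820 = £400,780
Per-day component: £2,120,970 + £400,780 = £2,521,750
Base plus per-day: £74,700 + £2,521,750 = £2,596,450
The violation was not knowing: no 150% increase.
Cap at £4,848,050: £2,596,450 is within the cap, no reduction.

£2,596,450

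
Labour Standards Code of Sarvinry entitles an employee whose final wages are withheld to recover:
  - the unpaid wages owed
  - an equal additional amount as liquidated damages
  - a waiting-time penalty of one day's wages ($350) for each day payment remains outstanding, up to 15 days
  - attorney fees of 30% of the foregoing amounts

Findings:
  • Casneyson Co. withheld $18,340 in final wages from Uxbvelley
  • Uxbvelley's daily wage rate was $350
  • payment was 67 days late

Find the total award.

Total award: $54,509

Liquidated damages (equal amount): $18,340
Penalty days: min(67, 15) = 15
Waiting-time penalty: 15 × $350 = $5,250
Subtotal: $18,340 + $18,340 + $5,250 = $41,930
Attorney fees: 30% of $41,930 = $12,579
Total award: $41,930 + $12,579 = $54,509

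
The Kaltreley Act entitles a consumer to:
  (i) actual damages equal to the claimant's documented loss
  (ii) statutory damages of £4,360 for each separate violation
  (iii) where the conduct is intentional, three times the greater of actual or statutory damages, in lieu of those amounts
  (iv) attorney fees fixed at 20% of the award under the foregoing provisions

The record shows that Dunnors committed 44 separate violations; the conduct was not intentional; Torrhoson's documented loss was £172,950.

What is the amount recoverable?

Statutory damages: 44 × £4,360 = £191,840
Conduct not intentional: the in-lieu enhancement does not apply.
Actual plus statutory damages: £172,950 + £191,840 = £364,790
Attorney fees: 20% of £364,790 = £72,958
Total recovery: £364,790 + £72,958 = £437,748

£437,748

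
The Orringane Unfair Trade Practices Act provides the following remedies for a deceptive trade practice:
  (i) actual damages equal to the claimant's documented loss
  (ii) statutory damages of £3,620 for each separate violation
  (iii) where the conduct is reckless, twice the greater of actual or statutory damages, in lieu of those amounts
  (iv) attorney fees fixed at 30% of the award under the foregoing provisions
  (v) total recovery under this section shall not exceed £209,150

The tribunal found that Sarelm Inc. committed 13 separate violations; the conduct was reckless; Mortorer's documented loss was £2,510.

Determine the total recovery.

£122,356

Statutory damages: 13 × £3,620 = £47,060
Greater of actual damages (£2,510) or statutory damages (£47,060): £47,060
Doubled: 2 × £47,060 = £94,120
Attorney fees: 30% of £94,120 = £28,236
Total before cap: £94,120 + £28,236 = £122,356
Cap at £209,150: £122,356 is within the cap, no reduction.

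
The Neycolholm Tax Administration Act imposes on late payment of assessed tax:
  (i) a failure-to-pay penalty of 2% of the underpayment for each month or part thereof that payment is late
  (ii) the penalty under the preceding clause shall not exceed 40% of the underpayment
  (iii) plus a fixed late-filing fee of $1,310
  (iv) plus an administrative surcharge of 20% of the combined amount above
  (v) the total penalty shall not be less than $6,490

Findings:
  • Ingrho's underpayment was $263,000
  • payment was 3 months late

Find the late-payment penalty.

$20,508

Accrued rate: 2% × 3 = 6%, capped at 40% → 6%
Failure-to-pay penalty: 6% of $263,000 = $15,780
Penalty before surcharge: $15,780 + $1,310 = $17,090
Administrative surcharge: 20% of $17,090 = $3,418
Total penalty: $17,090 + $3,418 = $20,508
Minimum $6,490: $20,508 meets the minimum, no increase.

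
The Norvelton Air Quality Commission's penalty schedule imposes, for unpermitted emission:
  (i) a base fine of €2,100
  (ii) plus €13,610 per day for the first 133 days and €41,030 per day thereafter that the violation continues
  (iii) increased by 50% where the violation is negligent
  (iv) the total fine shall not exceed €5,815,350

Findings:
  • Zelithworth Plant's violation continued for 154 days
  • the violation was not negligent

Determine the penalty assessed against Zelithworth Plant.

First 133 days: 133 × €13,610 = €1,810,130
Remaining days: (154 − 133) × €41,030 = €861,630
Per-day component: €1,810,130 + €861,630 = €2,671,760
Base plus per-day: €2,100 + €2,671,760 = €2,673,860
The violation was not negligent: no 50% increase.
Cap at €5,815,350: €2,673,860 is within the cap, no reduction.

€2,673,860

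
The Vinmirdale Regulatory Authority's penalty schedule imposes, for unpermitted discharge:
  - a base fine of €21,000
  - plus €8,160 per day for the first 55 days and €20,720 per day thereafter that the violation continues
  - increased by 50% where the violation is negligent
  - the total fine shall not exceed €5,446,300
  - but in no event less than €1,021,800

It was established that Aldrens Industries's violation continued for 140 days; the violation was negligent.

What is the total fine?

First 55 days: 55 × €8,160 = €448,800
Remaining days: (140 − 55) × €20,720 = €1,761,200
Per-day component: €448,800 + €1,761,200 = €2,210,000
Base plus per-day: €21,000 + €2,210,000 = €2,231,000
Enhancement: 50% of €2,231,000 = €1,115,500
Enhanced fine: €2,231,000 + €1,115,500 = €3,346,500
Cap at €5,446,300: €3,346,500 is within the cap, no reduction.
Minimum €1,021,800: €3,346,500 meets the minimum, no increase.

€3,346,500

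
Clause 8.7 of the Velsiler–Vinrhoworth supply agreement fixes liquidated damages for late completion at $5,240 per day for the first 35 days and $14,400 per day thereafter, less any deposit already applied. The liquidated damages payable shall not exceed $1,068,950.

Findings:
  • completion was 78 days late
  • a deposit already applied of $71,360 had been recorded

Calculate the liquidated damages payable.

$731,240

First 35 days: 35 × $5,240 = $183,400
Remaining days: (78 − 35) × $14,400 = $619,200
Accrued per-day damages: $183,400 + $619,200 = $802,600
Less deposit already applied: $802,600 − $71,360 = $731,240
Cap at $1,068,950: $731,240 is within the cap, no reduction.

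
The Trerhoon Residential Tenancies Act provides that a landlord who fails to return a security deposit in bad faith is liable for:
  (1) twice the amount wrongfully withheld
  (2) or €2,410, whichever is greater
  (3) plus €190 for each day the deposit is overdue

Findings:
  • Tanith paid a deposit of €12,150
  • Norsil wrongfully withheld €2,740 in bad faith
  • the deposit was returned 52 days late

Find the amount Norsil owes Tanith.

€15,360

Doubled: 2 × €2,740 = €5,480
Minimum €2,410: €5,480 meets the minimum, no increase.
Late-return penalty: 52 × €190 = €9,880
Damages plus late penalty: €5,480 + €9,880 = €15,360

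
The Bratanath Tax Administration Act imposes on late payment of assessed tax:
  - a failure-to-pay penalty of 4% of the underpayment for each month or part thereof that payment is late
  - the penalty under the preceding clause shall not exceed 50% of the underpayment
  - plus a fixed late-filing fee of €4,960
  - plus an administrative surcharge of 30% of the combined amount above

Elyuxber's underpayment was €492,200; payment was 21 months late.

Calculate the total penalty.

Penalty: €326,378

Accrued rate: 4% × 21 = 84%, capped at 50% → 50%
Failure-to-pay penalty: 50% of €492,200 = €246,100
Penalty before surcharge: €246,100 + €4,960 = €251,060
Administrative surcharge: 30% of €251,060 = €75,318
Total penalty: €251,060 + €75,318 = €326,378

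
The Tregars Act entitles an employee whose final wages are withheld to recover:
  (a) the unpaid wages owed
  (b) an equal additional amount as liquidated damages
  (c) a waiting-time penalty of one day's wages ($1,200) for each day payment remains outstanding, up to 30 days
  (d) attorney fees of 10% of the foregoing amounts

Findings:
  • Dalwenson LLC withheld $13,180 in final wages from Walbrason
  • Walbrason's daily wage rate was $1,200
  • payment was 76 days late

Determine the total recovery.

$68,596

Liquidated damages (equal amount): $13,180
Penalty days: min(76, 30) = 30
Waiting-time penalty: 30 × $1,200 = $36,000
Subtotal: $13,180 + $13,180 + $36,000 = $62,360
Attorney fees: 10% of $62,360 = $6,236
Total award: $62,360 + $6,236 = $68,596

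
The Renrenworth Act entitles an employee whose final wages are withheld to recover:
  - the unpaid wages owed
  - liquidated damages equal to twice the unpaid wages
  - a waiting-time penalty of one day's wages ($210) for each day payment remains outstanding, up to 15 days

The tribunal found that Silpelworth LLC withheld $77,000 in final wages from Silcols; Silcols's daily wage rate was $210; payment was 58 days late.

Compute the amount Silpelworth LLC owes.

Doubled: 2 × $77,000 = $154,000
Penalty days: min(58, 15) = 15
Waiting-time penalty: 15 × $210 = $3,150
Total award: $77,000 + $154,000 + $3,150 = $234,150

$234,150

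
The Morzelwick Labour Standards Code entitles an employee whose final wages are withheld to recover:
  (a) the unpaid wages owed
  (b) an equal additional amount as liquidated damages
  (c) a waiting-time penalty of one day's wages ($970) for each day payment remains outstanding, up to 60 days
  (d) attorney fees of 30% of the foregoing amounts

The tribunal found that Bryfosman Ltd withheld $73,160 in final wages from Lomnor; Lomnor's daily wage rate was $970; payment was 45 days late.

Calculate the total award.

Liquidated damages (equal amount): $73,160
Penalty days: min(45, 60) = 45
Waiting-time penalty: 45 × $970 = $43,650
Subtotal: $73,160 + $73,160 + $43,650 = $189,970
Attorney fees: 30% of $189,970 = $56,991
Total award: $189,970 + $56,991 = $246,961

$246,961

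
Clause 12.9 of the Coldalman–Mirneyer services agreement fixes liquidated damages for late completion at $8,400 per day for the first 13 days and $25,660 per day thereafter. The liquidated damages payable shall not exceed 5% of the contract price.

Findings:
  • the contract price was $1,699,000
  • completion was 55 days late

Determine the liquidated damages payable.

$84,950

First 13 days: 13 × $8,400 = $109,200
Remaining days: (55 − 13) × $25,660 = $1,077,720
Accrued per-day damages: $109,200 + $1,077,720 = $1,186,920
Cap: 5% of $1,699,000 = $84,950
Cap at $84,950: $1,186,920 exceeds the cap → $84,950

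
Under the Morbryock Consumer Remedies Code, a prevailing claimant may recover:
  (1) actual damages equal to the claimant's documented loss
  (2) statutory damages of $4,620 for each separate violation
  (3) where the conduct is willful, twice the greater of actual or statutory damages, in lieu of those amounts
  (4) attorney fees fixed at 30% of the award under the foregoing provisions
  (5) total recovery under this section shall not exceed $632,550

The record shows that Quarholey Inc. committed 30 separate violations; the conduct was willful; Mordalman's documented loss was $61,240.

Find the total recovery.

Statutory damages: 30 × $4,620 = $138,600
Greater of actual damages ($61,240) or statutory damages ($138,600): $138,600
Doubled: 2 × $138,600 = $277,200
Attorney fees: 30% of $277,200 = $83,160
Total before cap: $277,200 + $83,160 = $360,360
Cap at $632,550: $360,360 is within the cap, no reduction.

$360,360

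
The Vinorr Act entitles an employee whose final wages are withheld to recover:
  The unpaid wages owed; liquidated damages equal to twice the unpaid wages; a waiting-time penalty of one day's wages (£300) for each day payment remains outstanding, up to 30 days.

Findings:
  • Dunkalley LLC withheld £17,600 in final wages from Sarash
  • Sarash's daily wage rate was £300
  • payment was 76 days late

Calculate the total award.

£61,800

Doubled: 2 × £17,600 = £35,200
Penalty days: min(76, 30) = 30
Waiting-time penalty: 30 × £300 = £9,000
Total award: £17,600 + £35,200 + £9,000 = £61,800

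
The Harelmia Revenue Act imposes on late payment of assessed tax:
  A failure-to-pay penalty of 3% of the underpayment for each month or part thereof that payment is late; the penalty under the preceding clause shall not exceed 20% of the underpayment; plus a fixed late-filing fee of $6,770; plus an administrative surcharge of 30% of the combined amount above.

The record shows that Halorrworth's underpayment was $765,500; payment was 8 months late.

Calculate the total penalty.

$207,831

Accrued rate: 3% × 8 = 24%, capped at 20% → 20%
Failure-to-pay penalty: 20% of $765,500 = $153,100
Penalty before surcharge: $153,100 + $6,770 = $159,870
Administrative surcharge: 30% of $159,870 = $47,961
Total penalty: $159,870 + $47,961 = $207,831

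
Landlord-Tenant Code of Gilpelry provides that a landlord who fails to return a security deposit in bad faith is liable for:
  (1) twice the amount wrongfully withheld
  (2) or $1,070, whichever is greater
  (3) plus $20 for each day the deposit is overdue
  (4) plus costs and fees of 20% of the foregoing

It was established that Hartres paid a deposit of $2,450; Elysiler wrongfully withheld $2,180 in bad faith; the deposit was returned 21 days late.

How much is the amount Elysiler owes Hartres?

$5,736

Doubled: 2 × $2,180 = $4,360
Minimum $1,070: $4,360 meets the minimum, no increase.
Late-return penalty: 21 × $20 = $420
Damages plus late penalty: $4,360 + $420 = $4,780
Costs and fees: 20% of $4,780 = $956
Total recovery: $4,780 + $956 = $5,736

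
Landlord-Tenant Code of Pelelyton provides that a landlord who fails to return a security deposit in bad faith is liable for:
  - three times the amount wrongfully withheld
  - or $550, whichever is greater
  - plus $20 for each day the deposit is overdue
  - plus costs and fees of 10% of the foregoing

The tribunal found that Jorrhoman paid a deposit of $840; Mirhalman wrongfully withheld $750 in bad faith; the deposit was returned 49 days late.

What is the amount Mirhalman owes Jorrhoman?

$3,553

Trebled: 3 × $750 = $2,250
Minimum $550: $2,250 meets the minimum, no increase.
Late-return penalty: 49 × $20 = $980
Damages plus late penalty: $2,250 + $980 = $3,230
Costs and fees: 10% of $3,230 = $323
Total recovery: $3,230 + $323 = $3,553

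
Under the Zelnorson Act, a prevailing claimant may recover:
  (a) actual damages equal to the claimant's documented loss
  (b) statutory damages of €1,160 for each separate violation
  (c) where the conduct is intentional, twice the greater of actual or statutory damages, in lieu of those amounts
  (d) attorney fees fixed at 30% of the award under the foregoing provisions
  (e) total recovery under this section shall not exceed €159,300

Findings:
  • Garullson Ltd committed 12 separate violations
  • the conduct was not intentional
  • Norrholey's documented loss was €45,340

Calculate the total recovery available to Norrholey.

€77,038

Statutory damages: 12 × €1,160 = €13,920
Conduct not intentional: the in-lieu enhancement does not apply.
Actual plus statutory damages: €45,340 + €13,920 = €59,260
Attorney fees: 30% of €59,260 = €17,778
Total before cap: €59,260 + €17,778 = €77,038
Cap at €159,300: €77,038 is within the cap, no reduction.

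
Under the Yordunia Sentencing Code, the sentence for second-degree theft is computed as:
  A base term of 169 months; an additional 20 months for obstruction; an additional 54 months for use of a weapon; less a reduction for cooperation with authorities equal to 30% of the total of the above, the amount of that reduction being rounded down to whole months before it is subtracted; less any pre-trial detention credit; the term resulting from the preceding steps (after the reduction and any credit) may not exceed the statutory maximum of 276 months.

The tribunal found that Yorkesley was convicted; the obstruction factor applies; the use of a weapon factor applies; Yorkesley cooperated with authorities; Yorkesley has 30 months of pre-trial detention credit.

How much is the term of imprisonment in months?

Obstruction enhancement: +20 months
Use of a weapon enhancement: +54 months
Adjusted term: 169 months + 20 months + 54 months = 243 months
Cooperation with authorities reduction: 30% of 243 months = 72 months (rounded down)
After reduction: 243 − 72 = 171 months
Less pre-trial detention credit: 171 months − 30 months = 141 months
Cap at 276 months: 141 months is within the cap, no reduction.

141 months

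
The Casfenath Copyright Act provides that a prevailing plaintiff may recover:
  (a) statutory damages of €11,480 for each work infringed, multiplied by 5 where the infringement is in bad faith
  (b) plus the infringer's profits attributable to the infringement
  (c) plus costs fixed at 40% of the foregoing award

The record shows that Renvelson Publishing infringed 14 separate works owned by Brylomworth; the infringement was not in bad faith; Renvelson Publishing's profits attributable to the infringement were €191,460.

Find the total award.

€493,052

Statutory damages: 14 × €11,480 = €160,720
Infringement not in bad faith: no ×5 enhancement.
Combined award: €160,720 + €191,460 = €352,180
Costs: 40% of €352,180 = €140,872
Award plus costs: €352,180 + €140,872 = €493,052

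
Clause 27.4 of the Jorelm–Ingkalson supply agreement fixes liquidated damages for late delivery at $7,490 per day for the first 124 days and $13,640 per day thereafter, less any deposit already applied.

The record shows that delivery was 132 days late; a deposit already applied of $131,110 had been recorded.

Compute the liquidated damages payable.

First 124 days: 124 × $7,490 = $928,760
Remaining days: (132 − 124) × $13,640 = $109,120
Accrued per-day damages: $928,760 + $109,120 = $1,037,880
Less deposit already applied: $1,037,880 − $131,110 = $906,770

$906,770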